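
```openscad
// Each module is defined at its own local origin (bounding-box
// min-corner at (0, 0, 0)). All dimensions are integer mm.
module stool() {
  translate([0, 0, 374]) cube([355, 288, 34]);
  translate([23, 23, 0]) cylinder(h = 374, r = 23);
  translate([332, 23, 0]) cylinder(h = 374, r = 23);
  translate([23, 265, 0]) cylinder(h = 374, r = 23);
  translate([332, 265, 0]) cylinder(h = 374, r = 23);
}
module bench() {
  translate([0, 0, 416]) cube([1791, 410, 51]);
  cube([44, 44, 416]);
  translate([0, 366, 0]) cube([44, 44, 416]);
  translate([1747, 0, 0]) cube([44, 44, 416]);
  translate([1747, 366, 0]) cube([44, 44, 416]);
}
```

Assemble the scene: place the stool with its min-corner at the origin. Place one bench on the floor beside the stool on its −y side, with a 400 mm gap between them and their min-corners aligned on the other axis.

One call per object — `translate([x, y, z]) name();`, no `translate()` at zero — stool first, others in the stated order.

stool();
translate([0, -810, 0]) bench();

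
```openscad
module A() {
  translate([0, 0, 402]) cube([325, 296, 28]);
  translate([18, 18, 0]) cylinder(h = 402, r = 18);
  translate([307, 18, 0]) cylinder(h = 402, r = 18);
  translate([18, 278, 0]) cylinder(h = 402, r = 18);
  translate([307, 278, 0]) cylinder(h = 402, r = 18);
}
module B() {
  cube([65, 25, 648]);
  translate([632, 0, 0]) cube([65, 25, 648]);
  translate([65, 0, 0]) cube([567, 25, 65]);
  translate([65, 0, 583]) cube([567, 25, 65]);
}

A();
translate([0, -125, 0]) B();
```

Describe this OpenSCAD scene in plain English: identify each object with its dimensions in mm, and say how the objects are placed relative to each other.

A is a simple wooden stool: a rectangular seat 325 mm (x) by 296 mm (y), 28 mm thick, top face at z = 430 mm, on four round legs, each 36 mm in diameter. The legs rest on z = 0, each leg's axis is inset half a diameter from the nearest pair of seat edges (so the leg's bounding box is flush with the corner).

B is a picture frame with a 567×518 mm rectangular opening (x by z) and a uniform 65 mm border on every side. Frame depth is 25 mm along y. It is built from two vertical stiles running the full outside height and two horizontal rails spanning the gap between the stiles.

The picture frame is on the floor beside the stool on its −y side.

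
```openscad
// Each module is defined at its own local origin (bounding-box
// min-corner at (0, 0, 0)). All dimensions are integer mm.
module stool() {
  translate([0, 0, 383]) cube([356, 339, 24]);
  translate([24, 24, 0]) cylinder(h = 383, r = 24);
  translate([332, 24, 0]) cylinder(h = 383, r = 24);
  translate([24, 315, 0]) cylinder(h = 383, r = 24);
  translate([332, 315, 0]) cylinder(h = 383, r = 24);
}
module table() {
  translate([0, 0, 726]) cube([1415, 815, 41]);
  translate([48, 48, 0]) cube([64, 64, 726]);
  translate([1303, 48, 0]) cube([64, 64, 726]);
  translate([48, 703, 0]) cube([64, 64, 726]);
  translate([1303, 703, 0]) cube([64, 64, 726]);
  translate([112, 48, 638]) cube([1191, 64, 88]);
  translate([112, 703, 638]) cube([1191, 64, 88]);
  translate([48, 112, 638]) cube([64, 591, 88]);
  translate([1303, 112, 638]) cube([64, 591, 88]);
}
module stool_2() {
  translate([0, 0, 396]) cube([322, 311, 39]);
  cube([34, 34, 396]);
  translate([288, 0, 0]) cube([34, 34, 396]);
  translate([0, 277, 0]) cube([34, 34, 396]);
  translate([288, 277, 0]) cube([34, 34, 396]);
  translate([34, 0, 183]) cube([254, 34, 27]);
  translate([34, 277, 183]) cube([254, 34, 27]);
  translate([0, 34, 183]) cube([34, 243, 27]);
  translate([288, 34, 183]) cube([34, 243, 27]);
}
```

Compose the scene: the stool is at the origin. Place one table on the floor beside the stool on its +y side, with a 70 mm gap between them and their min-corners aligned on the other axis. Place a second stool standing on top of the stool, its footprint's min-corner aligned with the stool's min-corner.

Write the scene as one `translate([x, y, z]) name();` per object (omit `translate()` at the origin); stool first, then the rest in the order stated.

stool();
translate([0, 409, 0]) table();
translate([0, 0, 407]) stool_2();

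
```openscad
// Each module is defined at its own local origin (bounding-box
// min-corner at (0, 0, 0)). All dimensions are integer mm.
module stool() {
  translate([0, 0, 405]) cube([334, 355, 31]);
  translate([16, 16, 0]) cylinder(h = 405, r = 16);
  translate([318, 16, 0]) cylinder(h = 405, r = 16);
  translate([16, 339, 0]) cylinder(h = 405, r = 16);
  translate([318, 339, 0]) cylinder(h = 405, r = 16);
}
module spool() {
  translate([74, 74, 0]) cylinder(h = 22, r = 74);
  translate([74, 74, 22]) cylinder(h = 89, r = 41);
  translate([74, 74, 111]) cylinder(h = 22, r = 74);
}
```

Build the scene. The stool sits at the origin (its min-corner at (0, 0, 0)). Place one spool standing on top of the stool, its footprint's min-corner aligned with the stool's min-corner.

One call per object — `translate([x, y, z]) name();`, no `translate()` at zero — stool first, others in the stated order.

stool();
translate([0, 0, 436]) spool();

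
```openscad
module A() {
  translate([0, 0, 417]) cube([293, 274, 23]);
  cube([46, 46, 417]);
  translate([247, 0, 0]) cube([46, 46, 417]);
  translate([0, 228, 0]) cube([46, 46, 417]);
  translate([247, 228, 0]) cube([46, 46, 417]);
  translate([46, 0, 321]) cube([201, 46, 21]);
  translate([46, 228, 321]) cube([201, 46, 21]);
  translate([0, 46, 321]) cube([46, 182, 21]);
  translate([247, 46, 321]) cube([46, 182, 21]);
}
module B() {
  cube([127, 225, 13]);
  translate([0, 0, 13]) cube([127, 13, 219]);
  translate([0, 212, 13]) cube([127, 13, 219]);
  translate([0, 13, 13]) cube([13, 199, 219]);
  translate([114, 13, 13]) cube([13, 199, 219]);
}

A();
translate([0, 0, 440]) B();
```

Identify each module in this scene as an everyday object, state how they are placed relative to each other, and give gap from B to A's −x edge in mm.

The open box's min-x is at 0; the stool's min-x is 0; gap = 0 mm.

A is a stool. B is an open box. The open box is on top of the stool. The gap from the open box to the stool's −x edge is 0 mm.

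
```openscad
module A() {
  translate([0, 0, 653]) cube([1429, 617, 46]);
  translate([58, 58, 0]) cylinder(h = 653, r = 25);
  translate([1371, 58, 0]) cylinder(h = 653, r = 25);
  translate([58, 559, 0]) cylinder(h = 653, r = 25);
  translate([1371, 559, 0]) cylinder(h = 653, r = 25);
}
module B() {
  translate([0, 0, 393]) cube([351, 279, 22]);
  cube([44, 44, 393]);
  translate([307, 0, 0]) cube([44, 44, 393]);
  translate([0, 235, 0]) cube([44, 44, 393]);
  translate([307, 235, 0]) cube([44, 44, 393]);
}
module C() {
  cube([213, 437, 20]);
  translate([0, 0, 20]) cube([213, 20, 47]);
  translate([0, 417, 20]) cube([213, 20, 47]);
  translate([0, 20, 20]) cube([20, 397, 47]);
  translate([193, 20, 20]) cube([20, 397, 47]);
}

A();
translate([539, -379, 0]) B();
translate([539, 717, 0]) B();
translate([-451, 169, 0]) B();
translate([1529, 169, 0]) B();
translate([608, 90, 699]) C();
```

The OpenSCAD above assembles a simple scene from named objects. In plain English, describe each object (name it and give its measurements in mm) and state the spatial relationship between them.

A is a table with a 1429×617 mm rectangular top, 46 mm thick, top surface at z = 699 mm, supported by four round legs of 50 mm diameter, each leg's bounding box inset 33 mm from the nearest pair of top edges, running from the floor.

B is a four-legged stool. The seat is a 351×279×22 mm slab whose top surface is at z = 415 mm; four square legs, each 44×44 mm in cross-section, run from the floor (z = 0) to the underside of the seat, each flush with a corner of the seat.

C is an open storage box with external size 213×437×67 mm and wall thickness 20 mm (the base is also 20 mm thick). The base covers the whole footprint; the four walls stand on the base, with the y-facing walls full-width and the x-facing walls fitting between their inner faces.

Four stools sit around the table at the −y, +y, −x, +x sides. The open box is on top of the table, centred.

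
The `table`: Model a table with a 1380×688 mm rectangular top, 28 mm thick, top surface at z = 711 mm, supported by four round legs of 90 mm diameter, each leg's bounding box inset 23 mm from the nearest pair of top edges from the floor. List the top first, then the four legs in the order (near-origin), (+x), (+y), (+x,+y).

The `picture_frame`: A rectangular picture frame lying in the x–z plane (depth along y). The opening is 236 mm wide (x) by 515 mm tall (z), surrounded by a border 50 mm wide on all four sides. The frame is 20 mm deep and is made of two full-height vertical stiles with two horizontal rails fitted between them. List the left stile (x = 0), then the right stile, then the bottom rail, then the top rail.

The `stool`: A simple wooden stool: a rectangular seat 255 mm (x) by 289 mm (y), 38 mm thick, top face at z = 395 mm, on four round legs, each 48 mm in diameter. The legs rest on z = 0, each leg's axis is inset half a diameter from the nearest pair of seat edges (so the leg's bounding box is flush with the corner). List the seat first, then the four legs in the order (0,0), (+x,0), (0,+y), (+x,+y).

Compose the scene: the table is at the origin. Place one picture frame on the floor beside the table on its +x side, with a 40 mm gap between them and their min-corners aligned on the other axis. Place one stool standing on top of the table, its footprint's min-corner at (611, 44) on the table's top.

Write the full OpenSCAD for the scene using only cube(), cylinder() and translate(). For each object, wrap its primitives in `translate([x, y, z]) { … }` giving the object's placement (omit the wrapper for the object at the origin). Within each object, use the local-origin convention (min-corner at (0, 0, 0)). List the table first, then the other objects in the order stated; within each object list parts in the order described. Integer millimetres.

translate([0, 0, 683]) cube([1380, 688, 28]);
translate([68, 68, 0]) cylinder(h = 683, r = 45);
translate([1312, 68, 0]) cylinder(h = 683, r = 45);
translate([68, 620, 0]) cylinder(h = 683, r = 45);
translate([1312, 620, 0]) cylinder(h = 683, r = 45);
translate([1420, 0, 0]) {
  cube([50, 20, 615]);
  translate([286, 0, 0]) cube([50, 20, 615]);
  translate([50, 0, 0]) cube([236, 20, 50]);
  translate([50, 0, 565]) cube([236, 20, 50]);
}
translate([611, 44, 711]) {
  translate([0, 0, 357]) cube([255, 289, 38]);
  translate([24, 24, 0]) cylinder(h = 357, r = 24);
  translate([231, 24, 0]) cylinder(h = 357, r = 24);
  translate([24, 265, 0]) cylinder(h = 357, r = 24);
  translate([231, 265, 0]) cylinder(h = 357, r = 24);
}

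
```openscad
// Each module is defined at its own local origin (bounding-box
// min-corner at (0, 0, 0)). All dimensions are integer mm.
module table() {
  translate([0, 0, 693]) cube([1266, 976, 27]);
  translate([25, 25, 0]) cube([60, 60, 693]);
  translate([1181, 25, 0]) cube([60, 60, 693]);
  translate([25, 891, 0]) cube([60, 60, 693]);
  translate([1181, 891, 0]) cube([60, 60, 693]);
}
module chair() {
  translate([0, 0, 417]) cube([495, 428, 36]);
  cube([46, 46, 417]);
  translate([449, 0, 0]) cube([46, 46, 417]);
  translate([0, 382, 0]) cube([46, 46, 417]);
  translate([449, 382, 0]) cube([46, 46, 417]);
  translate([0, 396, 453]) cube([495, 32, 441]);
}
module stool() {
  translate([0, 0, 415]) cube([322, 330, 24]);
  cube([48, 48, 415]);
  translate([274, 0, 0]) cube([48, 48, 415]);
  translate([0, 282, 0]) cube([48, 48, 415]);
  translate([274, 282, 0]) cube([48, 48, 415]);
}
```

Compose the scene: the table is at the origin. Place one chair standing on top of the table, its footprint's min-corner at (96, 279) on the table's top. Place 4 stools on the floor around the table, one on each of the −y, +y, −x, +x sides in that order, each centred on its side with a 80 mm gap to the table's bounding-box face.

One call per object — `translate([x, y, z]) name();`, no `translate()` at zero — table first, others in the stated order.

table();
translate([96, 279, 720]) chair();
translate([472, -410, 0]) stool();
translate([472, 1056, 0]) stool();
translate([-402, 323, 0]) stool();
translate([1346, 323, 0]) stool();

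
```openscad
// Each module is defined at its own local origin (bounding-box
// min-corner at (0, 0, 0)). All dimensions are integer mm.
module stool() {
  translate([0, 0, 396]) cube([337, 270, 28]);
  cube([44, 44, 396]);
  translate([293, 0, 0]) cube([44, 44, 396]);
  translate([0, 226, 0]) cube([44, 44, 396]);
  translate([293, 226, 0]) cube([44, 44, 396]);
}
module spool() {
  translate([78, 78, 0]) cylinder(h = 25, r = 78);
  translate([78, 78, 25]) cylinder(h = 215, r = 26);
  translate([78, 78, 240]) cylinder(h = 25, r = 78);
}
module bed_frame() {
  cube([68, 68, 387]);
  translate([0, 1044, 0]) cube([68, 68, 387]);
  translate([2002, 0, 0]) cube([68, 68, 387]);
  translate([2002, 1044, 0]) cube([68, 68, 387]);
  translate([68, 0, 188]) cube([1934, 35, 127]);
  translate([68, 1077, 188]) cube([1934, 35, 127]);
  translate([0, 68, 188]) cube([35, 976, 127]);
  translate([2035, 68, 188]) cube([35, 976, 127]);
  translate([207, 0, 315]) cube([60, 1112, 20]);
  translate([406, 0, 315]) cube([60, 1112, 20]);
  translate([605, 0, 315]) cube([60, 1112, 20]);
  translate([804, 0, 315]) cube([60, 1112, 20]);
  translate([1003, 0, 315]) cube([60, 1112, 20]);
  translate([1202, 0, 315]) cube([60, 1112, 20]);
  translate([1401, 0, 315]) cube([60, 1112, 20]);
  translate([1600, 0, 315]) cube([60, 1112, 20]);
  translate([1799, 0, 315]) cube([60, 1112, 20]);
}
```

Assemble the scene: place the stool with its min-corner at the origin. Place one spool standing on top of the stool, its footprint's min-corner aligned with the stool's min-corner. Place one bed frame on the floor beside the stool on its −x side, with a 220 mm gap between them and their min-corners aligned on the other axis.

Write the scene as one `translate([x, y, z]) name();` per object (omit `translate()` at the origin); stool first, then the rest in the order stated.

stool();
translate([0, 0, 424]) spool();
translate([-2290, 0, 0]) bed_frame();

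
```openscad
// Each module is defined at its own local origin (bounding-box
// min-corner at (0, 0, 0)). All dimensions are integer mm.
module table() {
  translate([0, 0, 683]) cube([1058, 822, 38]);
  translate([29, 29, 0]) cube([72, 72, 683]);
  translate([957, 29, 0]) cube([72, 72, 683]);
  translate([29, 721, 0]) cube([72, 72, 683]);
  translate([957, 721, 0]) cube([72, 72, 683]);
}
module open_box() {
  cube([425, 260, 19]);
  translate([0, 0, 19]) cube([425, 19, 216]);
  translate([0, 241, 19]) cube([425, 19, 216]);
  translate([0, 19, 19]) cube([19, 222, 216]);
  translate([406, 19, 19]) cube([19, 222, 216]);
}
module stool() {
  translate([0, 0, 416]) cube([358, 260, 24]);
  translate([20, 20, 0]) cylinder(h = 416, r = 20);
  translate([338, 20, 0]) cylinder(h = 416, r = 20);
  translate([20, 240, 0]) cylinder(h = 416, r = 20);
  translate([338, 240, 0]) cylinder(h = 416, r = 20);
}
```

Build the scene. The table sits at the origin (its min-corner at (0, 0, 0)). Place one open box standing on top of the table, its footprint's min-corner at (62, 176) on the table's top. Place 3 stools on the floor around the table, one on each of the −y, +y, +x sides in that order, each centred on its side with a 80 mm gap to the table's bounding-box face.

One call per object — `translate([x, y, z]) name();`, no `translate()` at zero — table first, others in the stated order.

table();
translate([62, 176, 721]) open_box();
translate([350, -340, 0]) stool();
translate([350, 902, 0]) stool();
translate([1138, 281, 0]) stool();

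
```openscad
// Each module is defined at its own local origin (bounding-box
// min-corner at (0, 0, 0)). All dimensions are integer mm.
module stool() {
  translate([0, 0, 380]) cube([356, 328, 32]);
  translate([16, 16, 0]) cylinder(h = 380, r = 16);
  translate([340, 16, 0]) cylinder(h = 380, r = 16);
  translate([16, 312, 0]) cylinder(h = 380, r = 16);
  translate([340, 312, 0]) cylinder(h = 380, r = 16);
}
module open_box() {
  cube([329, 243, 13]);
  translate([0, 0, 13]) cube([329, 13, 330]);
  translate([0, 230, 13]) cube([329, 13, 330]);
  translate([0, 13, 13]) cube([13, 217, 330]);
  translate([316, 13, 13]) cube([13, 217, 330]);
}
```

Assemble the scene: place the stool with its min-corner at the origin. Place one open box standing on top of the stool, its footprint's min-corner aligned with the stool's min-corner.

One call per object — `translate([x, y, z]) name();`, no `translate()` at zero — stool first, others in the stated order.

stool();
translate([0, 0, 412]) open_box();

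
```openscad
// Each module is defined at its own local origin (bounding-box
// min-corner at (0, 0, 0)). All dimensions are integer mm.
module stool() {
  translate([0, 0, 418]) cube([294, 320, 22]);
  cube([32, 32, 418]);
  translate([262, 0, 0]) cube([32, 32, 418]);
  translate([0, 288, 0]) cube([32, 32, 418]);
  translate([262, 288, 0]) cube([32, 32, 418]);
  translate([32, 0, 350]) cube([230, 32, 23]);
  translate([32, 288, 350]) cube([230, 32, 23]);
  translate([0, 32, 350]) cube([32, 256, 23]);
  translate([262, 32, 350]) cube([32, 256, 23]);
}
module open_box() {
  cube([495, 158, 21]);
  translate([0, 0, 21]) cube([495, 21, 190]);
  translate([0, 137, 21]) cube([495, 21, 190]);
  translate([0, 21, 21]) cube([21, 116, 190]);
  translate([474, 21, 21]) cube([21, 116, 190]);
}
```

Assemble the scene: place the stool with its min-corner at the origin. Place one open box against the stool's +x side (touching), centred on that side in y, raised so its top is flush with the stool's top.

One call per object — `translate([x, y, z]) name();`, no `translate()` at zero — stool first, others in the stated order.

stool();
translate([294, 81, 229]) open_box();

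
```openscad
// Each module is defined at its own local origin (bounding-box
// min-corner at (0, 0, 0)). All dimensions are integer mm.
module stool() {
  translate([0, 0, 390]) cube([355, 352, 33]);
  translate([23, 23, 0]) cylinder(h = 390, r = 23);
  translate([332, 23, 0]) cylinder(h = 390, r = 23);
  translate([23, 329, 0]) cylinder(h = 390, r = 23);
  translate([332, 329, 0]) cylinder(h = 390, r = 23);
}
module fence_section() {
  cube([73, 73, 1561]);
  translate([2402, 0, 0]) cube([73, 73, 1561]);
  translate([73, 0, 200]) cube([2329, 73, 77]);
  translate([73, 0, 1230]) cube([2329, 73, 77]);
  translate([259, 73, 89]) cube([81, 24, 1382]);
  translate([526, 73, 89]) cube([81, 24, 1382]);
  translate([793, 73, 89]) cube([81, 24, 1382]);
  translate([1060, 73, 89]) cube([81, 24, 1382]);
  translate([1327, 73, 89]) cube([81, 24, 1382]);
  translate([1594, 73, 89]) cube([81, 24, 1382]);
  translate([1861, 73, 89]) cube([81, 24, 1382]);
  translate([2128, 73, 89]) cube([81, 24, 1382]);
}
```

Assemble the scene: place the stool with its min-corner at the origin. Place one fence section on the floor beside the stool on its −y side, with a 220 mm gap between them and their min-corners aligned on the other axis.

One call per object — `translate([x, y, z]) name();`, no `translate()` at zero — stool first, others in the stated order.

stool();
translate([0, -317, 0]) fence_section();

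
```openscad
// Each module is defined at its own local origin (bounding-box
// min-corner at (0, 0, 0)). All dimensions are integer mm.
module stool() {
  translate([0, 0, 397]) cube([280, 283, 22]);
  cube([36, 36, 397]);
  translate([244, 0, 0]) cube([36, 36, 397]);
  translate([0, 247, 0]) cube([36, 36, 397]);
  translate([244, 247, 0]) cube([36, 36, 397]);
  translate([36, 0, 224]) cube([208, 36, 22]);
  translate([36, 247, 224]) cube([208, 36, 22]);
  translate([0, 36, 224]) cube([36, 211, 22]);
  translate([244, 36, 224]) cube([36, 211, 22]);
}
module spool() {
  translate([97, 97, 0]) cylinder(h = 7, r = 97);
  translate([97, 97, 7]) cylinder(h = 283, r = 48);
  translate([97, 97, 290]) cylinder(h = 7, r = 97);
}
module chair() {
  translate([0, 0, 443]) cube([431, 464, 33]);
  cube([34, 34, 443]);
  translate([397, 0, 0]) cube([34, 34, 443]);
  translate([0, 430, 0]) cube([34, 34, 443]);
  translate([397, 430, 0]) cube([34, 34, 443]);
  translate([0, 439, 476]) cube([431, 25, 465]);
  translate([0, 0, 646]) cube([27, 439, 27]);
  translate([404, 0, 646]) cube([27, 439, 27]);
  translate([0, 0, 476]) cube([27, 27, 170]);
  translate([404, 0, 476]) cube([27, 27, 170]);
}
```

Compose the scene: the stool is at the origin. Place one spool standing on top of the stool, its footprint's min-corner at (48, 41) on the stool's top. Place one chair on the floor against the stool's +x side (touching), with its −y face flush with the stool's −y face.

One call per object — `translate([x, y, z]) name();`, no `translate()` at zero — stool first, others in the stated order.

stool();
translate([48, 41, 419]) spool();
translate([280, 0, 0]) chair();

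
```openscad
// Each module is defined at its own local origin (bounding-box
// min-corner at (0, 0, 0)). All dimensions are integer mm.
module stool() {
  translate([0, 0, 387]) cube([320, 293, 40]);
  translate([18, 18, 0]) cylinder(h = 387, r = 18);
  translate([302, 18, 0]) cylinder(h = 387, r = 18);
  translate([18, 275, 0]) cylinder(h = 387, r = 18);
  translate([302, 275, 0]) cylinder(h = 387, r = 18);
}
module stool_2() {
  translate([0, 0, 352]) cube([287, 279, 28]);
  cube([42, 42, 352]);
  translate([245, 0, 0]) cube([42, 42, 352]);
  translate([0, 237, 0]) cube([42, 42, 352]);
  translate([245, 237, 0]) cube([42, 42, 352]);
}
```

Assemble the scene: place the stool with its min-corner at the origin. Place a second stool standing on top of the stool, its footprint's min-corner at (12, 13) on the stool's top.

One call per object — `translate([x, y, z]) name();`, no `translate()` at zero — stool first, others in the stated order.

stool();
translate([12, 13, 427]) stool_2();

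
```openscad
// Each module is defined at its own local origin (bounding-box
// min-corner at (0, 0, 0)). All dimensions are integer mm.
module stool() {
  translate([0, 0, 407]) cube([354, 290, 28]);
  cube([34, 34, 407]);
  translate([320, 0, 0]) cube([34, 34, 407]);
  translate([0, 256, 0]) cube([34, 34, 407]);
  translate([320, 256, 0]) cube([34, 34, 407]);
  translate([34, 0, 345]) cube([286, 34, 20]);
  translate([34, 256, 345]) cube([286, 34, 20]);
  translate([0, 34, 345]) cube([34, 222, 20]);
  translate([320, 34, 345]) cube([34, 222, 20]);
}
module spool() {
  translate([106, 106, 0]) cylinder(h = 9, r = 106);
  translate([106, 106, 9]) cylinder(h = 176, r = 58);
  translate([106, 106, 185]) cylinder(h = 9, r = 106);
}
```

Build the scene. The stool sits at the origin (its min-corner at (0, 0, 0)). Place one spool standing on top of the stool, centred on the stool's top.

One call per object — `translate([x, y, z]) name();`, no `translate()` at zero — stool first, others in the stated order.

stool();
translate([71, 39, 435]) spool();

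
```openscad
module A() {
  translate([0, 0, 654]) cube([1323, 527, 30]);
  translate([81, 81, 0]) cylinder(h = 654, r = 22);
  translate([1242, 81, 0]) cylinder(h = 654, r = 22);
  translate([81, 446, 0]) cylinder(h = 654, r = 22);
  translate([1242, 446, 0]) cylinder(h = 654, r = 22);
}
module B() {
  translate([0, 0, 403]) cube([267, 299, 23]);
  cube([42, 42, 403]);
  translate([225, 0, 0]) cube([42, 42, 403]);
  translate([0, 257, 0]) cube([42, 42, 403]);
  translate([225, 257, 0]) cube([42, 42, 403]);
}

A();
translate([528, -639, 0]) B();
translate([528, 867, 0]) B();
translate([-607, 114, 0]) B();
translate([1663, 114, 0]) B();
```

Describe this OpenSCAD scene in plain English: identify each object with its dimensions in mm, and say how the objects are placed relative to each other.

A is a rectangular dining table. The top is 1323×527×30 mm with its upper surface at z = 684 mm. It stands on four round legs of 44 mm diameter, each leg's bounding box inset 59 mm from the nearest pair of top edges, running from the floor to the underside of the top.

B is a four-legged stool. The seat is a 267×299×23 mm slab whose top surface is at z = 426 mm; four square legs, each 42×42 mm in cross-section, run from the floor (z = 0) to the underside of the seat, each flush with a corner of the seat.

Four stools sit around the table at the −y, +y, −x, +x sides.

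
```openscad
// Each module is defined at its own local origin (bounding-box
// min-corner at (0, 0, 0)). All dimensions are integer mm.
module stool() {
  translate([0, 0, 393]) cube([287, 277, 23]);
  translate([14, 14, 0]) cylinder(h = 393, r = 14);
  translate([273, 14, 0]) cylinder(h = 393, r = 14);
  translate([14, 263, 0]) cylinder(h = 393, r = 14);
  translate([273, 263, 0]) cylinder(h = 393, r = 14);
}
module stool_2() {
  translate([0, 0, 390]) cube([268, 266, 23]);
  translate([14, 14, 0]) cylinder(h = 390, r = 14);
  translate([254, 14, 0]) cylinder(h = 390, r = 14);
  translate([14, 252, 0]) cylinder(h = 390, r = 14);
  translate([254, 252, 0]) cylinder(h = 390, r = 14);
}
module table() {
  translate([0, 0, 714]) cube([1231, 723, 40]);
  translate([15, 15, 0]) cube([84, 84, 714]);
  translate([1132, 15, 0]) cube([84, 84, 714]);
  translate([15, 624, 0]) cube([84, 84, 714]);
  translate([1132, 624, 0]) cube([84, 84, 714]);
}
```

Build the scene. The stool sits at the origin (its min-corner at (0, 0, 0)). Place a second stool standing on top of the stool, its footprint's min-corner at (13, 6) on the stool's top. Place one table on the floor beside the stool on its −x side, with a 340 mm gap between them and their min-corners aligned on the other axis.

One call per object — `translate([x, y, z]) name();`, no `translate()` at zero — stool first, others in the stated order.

stool();
translate([13, 6, 416]) stool_2();
translate([-1571, 0, 0]) table();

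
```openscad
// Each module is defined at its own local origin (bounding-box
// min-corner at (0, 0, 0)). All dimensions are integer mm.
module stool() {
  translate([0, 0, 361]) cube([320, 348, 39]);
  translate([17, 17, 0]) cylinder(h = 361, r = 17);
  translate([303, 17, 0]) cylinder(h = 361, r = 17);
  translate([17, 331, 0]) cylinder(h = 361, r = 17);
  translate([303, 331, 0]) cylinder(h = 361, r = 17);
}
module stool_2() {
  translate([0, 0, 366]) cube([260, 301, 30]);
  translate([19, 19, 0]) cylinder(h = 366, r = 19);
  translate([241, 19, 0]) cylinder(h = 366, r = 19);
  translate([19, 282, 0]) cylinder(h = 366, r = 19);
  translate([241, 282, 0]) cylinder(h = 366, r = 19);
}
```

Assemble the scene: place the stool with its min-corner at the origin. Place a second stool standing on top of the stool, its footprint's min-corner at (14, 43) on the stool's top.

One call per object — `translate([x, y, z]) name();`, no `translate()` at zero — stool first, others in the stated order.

stool();
translate([14, 43, 400]) stool_2();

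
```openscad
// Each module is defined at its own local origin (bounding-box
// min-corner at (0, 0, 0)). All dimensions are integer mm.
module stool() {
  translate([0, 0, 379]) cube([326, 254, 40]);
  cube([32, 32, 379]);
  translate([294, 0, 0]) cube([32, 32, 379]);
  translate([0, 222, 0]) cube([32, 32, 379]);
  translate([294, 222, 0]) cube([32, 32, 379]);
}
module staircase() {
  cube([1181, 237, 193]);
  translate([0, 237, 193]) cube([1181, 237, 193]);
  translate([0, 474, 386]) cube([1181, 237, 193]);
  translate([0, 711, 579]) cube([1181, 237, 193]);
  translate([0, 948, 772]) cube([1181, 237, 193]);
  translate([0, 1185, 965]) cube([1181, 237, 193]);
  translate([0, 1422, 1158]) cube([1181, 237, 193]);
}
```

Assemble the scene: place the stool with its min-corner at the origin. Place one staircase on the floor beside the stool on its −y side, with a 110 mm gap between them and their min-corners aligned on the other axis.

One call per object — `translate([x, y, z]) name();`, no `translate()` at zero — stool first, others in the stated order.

stool();
translate([0, -1769, 0]) staircase();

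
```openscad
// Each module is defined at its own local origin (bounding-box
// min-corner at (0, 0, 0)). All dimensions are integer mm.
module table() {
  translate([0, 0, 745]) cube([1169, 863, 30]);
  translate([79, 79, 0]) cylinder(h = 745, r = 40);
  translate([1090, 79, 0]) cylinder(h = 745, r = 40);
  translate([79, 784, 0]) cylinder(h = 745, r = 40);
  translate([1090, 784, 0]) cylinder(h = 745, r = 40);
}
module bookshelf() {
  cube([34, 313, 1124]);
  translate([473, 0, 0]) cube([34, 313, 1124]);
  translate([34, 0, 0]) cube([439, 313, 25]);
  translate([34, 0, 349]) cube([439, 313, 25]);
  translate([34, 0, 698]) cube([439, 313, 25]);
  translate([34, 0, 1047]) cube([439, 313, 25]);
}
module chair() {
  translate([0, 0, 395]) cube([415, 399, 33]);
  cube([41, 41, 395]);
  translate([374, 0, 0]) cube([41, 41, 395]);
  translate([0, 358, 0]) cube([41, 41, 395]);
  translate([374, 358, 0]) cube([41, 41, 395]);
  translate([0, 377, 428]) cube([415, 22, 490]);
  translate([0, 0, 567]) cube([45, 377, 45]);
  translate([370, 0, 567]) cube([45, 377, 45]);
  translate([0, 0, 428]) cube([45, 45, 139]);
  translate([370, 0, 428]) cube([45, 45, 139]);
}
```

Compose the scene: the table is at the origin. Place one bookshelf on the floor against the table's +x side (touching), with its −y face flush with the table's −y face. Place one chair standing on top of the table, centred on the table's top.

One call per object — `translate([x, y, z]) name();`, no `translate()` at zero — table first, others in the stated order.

table();
translate([1169, 0, 0]) bookshelf();
translate([377, 232, 775]) chair();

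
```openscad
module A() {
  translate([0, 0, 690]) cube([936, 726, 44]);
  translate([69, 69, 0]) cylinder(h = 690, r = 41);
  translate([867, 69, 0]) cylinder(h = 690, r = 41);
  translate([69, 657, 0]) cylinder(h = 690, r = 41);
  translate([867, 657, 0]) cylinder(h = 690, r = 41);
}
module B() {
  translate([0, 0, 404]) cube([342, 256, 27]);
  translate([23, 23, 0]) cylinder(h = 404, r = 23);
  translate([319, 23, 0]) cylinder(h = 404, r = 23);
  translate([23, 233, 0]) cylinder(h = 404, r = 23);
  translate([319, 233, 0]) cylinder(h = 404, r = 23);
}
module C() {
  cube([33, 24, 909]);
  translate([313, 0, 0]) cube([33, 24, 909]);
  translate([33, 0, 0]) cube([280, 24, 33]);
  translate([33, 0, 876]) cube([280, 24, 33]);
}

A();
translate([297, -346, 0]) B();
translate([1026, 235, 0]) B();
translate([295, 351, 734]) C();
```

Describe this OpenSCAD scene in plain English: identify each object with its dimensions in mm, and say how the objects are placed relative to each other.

A is a rectangular dining table. The top is 936×726×44 mm with its upper surface at z = 734 mm. It stands on four round legs of 82 mm diameter, each leg's bounding box inset 28 mm from the nearest pair of top edges, running from the floor to the underside of the top.

B is a four-legged stool. The seat is a 342×256×27 mm slab whose top surface is at z = 431 mm; four round legs, each 46 mm in diameter, run from the floor (z = 0) to the underside of the seat, each leg's axis is inset half a diameter from the nearest pair of seat edges (so the leg's bounding box is flush with the corner).

C is a rectangular picture frame lying in the x–z plane (depth along y). The opening is 280 mm wide (x) by 843 mm tall (z), surrounded by a border 33 mm wide on all four sides. The frame is 24 mm deep and is made of two full-height vertical stiles with two horizontal rails fitted between them.

Two stools sit around the table at the −y, +x sides. The picture frame is on top of the table, centred.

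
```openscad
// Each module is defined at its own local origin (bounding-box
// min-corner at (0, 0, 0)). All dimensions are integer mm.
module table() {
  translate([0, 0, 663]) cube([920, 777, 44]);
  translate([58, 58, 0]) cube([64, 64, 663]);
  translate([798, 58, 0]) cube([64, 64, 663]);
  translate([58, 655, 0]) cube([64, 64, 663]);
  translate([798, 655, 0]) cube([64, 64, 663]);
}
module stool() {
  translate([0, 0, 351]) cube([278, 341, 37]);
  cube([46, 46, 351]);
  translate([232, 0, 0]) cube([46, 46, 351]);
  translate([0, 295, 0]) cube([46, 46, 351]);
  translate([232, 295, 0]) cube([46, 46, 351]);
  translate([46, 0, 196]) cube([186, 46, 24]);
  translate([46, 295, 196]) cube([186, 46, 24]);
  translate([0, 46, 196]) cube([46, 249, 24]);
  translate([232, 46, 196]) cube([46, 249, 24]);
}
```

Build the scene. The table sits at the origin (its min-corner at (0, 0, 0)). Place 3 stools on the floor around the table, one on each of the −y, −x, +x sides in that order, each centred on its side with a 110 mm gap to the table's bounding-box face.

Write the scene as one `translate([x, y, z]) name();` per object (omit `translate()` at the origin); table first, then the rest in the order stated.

table();
translate([321, -451, 0]) stool();
translate([-388, 218, 0]) stool();
translate([1030, 218, 0]) stool();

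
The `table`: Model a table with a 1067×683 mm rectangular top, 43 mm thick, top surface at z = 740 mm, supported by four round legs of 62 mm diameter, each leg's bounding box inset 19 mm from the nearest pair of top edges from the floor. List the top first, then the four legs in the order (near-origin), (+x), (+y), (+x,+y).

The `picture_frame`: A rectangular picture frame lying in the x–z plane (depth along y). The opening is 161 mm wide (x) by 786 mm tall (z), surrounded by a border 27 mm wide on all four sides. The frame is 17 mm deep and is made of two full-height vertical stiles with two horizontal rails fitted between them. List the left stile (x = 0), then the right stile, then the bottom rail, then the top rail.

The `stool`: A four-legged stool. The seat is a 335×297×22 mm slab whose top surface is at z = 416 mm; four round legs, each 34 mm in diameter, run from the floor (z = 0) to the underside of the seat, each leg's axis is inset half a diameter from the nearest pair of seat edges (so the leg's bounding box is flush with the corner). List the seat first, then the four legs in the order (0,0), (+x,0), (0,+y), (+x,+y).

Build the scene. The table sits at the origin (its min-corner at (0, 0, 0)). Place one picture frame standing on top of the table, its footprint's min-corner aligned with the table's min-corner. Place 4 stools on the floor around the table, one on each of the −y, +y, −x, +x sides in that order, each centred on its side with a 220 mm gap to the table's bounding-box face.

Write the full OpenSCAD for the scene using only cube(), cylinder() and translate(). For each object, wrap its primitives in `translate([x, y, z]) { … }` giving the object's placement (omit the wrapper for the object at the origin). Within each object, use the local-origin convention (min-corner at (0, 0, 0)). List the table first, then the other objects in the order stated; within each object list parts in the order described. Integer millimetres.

translate([0, 0, 697]) cube([1067, 683, 43]);
translate([50, 50, 0]) cylinder(h = 697, r = 31);
translate([1017, 50, 0]) cylinder(h = 697, r = 31);
translate([50, 633, 0]) cylinder(h = 697, r = 31);
translate([1017, 633, 0]) cylinder(h = 697, r = 31);
translate([0, 0, 740]) {
  cube([27, 17, 840]);
  translate([188, 0, 0]) cube([27, 17, 840]);
  translate([27, 0, 0]) cube([161, 17, 27]);
  translate([27, 0, 813]) cube([161, 17, 27]);
}
translate([366, -517, 0]) {
  translate([0, 0, 394]) cube([335, 297, 22]);
  translate([17, 17, 0]) cylinder(h = 394, r = 17);
  translate([318, 17, 0]) cylinder(h = 394, r = 17);
  translate([17, 280, 0]) cylinder(h = 394, r = 17);
  translate([318, 280, 0]) cylinder(h = 394, r = 17);
}
translate([366, 903, 0]) {
  translate([0, 0, 394]) cube([335, 297, 22]);
  translate([17, 17, 0]) cylinder(h = 394, r = 17);
  translate([318, 17, 0]) cylinder(h = 394, r = 17);
  translate([17, 280, 0]) cylinder(h = 394, r = 17);
  translate([318, 280, 0]) cylinder(h = 394, r = 17);
}
translate([-555, 193, 0]) {
  translate([0, 0, 394]) cube([335, 297, 22]);
  translate([17, 17, 0]) cylinder(h = 394, r = 17);
  translate([318, 17, 0]) cylinder(h = 394, r = 17);
  translate([17, 280, 0]) cylinder(h = 394, r = 17);
  translate([318, 280, 0]) cylinder(h = 394, r = 17);
}
translate([1287, 193, 0]) {
  translate([0, 0, 394]) cube([335, 297, 22]);
  translate([17, 17, 0]) cylinder(h = 394, r = 17);
  translate([318, 17, 0]) cylinder(h = 394, r = 17);
  translate([17, 280, 0]) cylinder(h = 394, r = 17);
  translate([318, 280, 0]) cylinder(h = 394, r = 17);
}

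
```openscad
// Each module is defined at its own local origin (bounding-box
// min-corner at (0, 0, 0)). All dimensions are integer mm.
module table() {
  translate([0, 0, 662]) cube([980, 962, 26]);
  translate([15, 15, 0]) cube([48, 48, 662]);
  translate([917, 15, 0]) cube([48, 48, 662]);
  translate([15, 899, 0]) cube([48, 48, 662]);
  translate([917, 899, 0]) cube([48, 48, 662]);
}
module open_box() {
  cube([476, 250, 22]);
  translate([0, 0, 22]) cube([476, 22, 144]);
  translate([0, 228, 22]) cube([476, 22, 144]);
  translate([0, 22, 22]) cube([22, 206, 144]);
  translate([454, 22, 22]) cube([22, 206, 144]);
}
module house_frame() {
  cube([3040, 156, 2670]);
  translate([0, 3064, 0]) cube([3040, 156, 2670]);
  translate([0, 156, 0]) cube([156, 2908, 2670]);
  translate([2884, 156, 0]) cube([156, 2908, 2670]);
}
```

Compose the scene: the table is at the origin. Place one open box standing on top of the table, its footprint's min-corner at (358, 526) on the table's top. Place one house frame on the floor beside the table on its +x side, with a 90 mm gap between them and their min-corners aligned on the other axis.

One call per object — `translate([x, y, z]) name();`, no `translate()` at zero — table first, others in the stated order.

table();
translate([358, 526, 688]) open_box();
translate([1070, 0, 0]) house_frame();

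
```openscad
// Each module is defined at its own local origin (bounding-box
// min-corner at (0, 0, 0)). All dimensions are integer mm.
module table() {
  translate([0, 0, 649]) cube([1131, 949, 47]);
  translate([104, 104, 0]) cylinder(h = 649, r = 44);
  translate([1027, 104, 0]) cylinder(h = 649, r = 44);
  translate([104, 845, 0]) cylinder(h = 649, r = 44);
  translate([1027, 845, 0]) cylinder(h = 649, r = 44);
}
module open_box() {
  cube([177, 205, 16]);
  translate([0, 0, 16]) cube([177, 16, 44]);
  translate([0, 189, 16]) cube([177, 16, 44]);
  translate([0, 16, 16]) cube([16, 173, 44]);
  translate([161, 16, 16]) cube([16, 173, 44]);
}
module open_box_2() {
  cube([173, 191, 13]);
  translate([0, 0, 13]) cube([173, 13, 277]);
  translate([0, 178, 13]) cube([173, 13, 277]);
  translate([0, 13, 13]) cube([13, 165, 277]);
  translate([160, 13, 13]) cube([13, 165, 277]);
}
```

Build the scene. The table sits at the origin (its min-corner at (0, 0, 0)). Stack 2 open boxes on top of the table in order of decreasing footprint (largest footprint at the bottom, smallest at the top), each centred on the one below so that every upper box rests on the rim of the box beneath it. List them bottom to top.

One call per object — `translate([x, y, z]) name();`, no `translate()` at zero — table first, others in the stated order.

table();
translate([477, 372, 696]) open_box();
translate([479, 379, 756]) open_box_2();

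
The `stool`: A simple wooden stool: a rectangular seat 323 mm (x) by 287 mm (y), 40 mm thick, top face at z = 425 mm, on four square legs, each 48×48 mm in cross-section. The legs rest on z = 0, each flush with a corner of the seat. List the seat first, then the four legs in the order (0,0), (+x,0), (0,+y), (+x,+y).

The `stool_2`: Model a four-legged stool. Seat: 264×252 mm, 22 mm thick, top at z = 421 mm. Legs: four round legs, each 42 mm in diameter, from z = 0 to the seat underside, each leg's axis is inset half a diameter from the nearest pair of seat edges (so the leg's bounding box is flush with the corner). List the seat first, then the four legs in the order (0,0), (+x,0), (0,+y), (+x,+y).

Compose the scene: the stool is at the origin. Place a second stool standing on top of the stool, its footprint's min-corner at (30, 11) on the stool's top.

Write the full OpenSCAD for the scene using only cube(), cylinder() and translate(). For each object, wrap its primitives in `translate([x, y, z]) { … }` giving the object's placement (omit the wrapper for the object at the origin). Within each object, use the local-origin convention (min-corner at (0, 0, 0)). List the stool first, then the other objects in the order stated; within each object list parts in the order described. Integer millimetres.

translate([0, 0, 385]) cube([323, 287, 40]);
cube([48, 48, 385]);
translate([275, 0, 0]) cube([48, 48, 385]);
translate([0, 239, 0]) cube([48, 48, 385]);
translate([275, 239, 0]) cube([48, 48, 385]);
translate([30, 11, 425]) {
  translate([0, 0, 399]) cube([264, 252, 22]);
  translate([21, 21, 0]) cylinder(h = 399, r = 21);
  translate([243, 21, 0]) cylinder(h = 399, r = 21);
  translate([21, 231, 0]) cylinder(h = 399, r = 21);
  translate([243, 231, 0]) cylinder(h = 399, r = 21);
}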